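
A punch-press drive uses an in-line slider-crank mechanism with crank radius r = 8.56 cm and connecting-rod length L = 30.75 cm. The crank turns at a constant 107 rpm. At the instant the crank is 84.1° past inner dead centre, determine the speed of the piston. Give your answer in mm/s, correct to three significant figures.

982

ω = 2π·107/60 = 11.21 rad/s
For an in-line slider-crank, x = r cosθ + √(L² − r² sin²θ), so v = −rω sinθ·[1 + r cosθ/√(L² − r² sin²θ)].
With r = 0.0856 m, L = 0.3075 m, θ = 84.1°: √(L² − r² sin²θ) = 0.29548 m.
v = −0.0856·11.21·0.99470·[1 + 0.0856·0.10279/0.29548] = -0.98248 m/s.
|v| = 0.98248 m/s = 982.48 mm/s.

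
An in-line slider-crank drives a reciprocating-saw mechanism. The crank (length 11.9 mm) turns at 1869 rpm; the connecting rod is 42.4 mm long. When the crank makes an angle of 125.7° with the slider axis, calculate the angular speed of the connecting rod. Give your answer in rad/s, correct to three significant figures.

ω = 195.7 rad/s (converted from 1869 rpm).
The rod makes angle φ with the slider axis where L sinφ = r sinθ; differentiating, L cosφ·φ̇ = r ω cosθ.
L cosφ = √(L² − r² sin²θ) = 0.041284 m.
|ω_rod| = r ω |cosθ| / √(L² − r² sin²θ) = 0.0119·195.7·0.58354/0.041284 = 32.921 rad/s.

32.9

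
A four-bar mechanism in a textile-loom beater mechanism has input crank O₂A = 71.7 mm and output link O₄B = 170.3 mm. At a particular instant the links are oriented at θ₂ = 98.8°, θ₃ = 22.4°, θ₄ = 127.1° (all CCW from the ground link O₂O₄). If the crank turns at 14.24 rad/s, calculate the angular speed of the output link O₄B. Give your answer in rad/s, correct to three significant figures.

6.02

ω₂ = 14.24 rad/s
Differentiating the loop-closure r₂e^{iθ₂}+r₃e^{iθ₃}=r₁+r₄e^{iθ₄} gives r₂ω₂e^{iθ₂}+r₃ω₃e^{iθ₃}=r₄ω₄e^{iθ₄}.
Eliminating the other unknown: ω₄ = r₂ω₂ sin(θ₂−θ₃) / [r₄ sin(θ₄−θ₃)].
Numerator sine = +0.97196; denominator sine = +0.96727.
Result = 0.0717·14.24·(+0.97196) / (0.1703·(+0.96727)) = +6.0244 rad/s; magnitude 6.0244 rad/s.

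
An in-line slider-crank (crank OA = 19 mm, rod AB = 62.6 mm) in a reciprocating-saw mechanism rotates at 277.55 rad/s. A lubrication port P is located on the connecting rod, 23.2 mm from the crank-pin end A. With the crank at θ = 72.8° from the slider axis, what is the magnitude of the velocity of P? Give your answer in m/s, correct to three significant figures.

5.30

ω = 277.6 rad/s.  Crank-pin speed |V_A| = rω = 5.2735 m/s, perpendicular to OA.
Rod angle: sinφ = −(r/L) sinθ ⇒ φ = -16.854°; ω_rod = −rω cosθ/√(L²−r²sin²θ) = -26.029 rad/s.
V_P = V_A + ω_rod × AP, with AP = 0.0232 m along the rod.
Components: V_Px = −rω sinθ − a·ω_rod·sinφ = -5.2127 m/s;  V_Py = rω cosθ + a·ω_rod·cosφ = +0.98148 m/s.
|V_P| = √(V_Px² + V_Py²) = 5.3043 m/s.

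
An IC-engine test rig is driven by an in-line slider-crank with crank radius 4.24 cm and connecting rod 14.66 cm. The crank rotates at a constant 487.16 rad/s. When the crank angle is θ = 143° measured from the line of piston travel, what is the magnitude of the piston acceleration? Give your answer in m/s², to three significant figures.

ω = 487.2 rad/s
x(θ) = r cosθ + √(L² − r² sin²θ); with ω constant, a = ω²·d²x/dθ².
d²x/dθ² = −r cosθ − r²(cos2θ)/√u − r⁴ sin²2θ/(4u^{3/2}),  u = L² − r² sin²θ = 0.0208404 m².
Substituting r = 0.0424 m, L = 0.1466 m, θ = 143°: d²x/dθ² = +0.030181 m.
a = ω²·d²x/dθ² = (487.2)²·(+0.030181) = +7162.8 m/s²;  |a| = 7162.8 m/s².

7160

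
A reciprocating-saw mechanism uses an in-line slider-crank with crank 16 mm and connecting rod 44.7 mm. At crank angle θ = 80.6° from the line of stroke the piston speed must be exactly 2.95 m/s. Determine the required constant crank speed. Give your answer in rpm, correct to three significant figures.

For an in-line slider-crank, |v_piston| = rω|sinθ|·[1 + r cosθ/√(L² − r² sin²θ)].
With r = 0.016 m, L = 0.0447 m, θ = 80.6°: the bracketed kinematic factor |dx/dθ| = 0.016772 m.
ω = v/|dx/dθ| = 2.95/0.016772 = 175.89 rad/s.
N = 60ω/(2π) = 1679.7 rpm.

1680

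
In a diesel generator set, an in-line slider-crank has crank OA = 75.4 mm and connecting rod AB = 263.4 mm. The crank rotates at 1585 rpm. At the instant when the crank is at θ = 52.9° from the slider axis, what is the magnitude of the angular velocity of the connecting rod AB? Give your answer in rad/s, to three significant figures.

ω = 166 rad/s (converted from 1585 rpm).
The rod makes angle φ with the slider axis where L sinφ = r sinθ; differentiating, L cosφ·φ̇ = r ω cosθ.
L cosφ = √(L² − r² sin²θ) = 0.25644 m.
|ω_rod| = r ω |cosθ| / √(L² − r² sin²θ) = 0.0754·166·0.60321/0.25644 = 29.438 rad/s.

29.4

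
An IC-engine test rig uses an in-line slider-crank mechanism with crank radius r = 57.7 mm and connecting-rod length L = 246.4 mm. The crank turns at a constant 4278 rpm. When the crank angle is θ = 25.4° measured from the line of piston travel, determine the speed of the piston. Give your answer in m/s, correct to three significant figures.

ω = 2π·4278/60 = 448 rad/s
For an in-line slider-crank, x = r cosθ + √(L² − r² sin²θ), so v = −rω sinθ·[1 + r cosθ/√(L² − r² sin²θ)].
With r = 0.0577 m, L = 0.2464 m, θ = 25.4°: √(L² − r² sin²θ) = 0.24515 m.
v = −0.0577·448·0.42894·[1 + 0.0577·0.90334/0.24515] = -13.445 m/s.
|v| = 13.445 m/s.

13.4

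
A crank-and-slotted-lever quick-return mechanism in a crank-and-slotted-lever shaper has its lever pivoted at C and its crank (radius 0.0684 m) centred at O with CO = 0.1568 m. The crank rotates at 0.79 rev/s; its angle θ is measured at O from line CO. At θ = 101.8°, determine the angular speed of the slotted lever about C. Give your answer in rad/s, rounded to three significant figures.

ω = 4.964 rad/s (from 0.79 rev/s).
Crank pin A relative to C: A = (d + r cosθ, r sinθ); lever angle φ = atan2(r sinθ, d + r cosθ).
Differentiating tanφ: φ̇ = rω(d cosθ + r)/(d² + r² + 2dr cosθ).
d² + r² + 2dr cosθ = |CA|² = 0.0248783 m²;  d cosθ + r = +0.036335 m.
|ω_lever| = |0.0684·4.964·+0.036335| / 0.0248783 = 0.49587 rad/s.

0.496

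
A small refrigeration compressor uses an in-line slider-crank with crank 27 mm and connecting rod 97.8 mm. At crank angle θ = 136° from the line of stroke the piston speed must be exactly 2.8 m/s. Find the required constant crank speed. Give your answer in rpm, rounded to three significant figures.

1790

For an in-line slider-crank, |v_piston| = rω|sinθ|·[1 + r cosθ/√(L² − r² sin²θ)].
With r = 0.027 m, L = 0.0978 m, θ = 136°: the bracketed kinematic factor |dx/dθ| = 0.014961 m.
ω = v/|dx/dθ| = 2.8/0.014961 = 187.16 rad/s.
N = 60ω/(2π) = 1787.2 rpm.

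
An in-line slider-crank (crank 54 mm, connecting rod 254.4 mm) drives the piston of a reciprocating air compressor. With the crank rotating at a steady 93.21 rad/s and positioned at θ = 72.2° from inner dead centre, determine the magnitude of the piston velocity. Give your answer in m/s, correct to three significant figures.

ω = 93.21 rad/s
For an in-line slider-crank, x = r cosθ + √(L² − r² sin²θ), so v = −rω sinθ·[1 + r cosθ/√(L² − r² sin²θ)].
With r = 0.054 m, L = 0.2544 m, θ = 72.2°: √(L² − r² sin²θ) = 0.24915 m.
v = −0.054·93.21·0.95213·[1 + 0.054·0.30570/0.24915] = -5.1099 m/s.
|v| = 5.1099 m/s.

5.11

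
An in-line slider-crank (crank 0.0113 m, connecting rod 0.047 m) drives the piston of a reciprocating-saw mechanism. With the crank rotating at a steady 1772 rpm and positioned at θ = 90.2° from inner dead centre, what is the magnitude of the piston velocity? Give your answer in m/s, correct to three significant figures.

2.10

ω = 2π·1772/60 = 185.6 rad/s
For an in-line slider-crank, x = r cosθ + √(L² − r² sin²θ), so v = −rω sinθ·[1 + r cosθ/√(L² − r² sin²θ)].
With r = 0.0113 m, L = 0.047 m, θ = 90.2°: √(L² − r² sin²θ) = 0.045621 m.
v = −0.0113·185.6·0.99999·[1 + 0.0113·-0.00349/0.045621] = -2.095 m/s.
|v| = 2.095 m/s.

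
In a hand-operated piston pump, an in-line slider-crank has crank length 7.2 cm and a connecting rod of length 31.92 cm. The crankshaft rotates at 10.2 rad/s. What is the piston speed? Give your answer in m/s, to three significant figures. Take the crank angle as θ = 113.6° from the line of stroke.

ω = 10.2 rad/s
For an in-line slider-crank, x = r cosθ + √(L² − r² sin²θ), so v = −rω sinθ·[1 + r cosθ/√(L² − r² sin²θ)].
With r = 0.072 m, L = 0.3192 m, θ = 113.6°: √(L² − r² sin²θ) = 0.31231 m.
v = −0.072·10.2·0.91636·[1 + 0.072·-0.40035/0.31231] = -0.61086 m/s.
|v| = 0.61086 m/s.

0.611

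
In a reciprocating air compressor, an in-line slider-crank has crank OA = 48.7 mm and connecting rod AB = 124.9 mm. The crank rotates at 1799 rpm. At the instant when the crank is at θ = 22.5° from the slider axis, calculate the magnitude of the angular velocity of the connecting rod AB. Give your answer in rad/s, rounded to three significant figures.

ω = 188.4 rad/s (converted from 1799 rpm).
The rod makes angle φ with the slider axis where L sinφ = r sinθ; differentiating, L cosφ·φ̇ = r ω cosθ.
L cosφ = √(L² − r² sin²θ) = 0.1235 m.
|ω_rod| = r ω |cosθ| / √(L² − r² sin²θ) = 0.0487·188.4·0.92388/0.1235 = 68.633 rad/s.

68.6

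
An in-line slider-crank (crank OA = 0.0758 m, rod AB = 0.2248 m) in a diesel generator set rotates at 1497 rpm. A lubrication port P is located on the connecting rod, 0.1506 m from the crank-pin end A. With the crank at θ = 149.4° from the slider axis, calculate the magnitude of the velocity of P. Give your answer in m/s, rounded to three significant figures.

ω = 156.8 rad/s.  Crank-pin speed |V_A| = rω = 11.883 m/s, perpendicular to OA.
Rod angle: sinφ = −(r/L) sinθ ⇒ φ = -9.883°; ω_rod = −rω cosθ/√(L²−r²sin²θ) = +46.184 rad/s.
V_P = V_A + ω_rod × AP, with AP = 0.1506 m along the rod.
Components: V_Px = −rω sinθ − a·ω_rod·sinφ = -4.855 m/s;  V_Py = rω cosθ + a·ω_rod·cosφ = -3.376 m/s.
|V_P| = √(V_Px² + V_Py²) = 5.9134 m/s.

5.91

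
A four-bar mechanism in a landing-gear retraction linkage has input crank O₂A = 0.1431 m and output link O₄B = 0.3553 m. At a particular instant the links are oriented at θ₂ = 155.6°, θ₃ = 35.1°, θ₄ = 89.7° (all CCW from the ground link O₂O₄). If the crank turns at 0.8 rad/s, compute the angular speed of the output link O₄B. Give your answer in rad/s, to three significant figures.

ω₂ = 0.8 rad/s
Differentiating the loop-closure r₂e^{iθ₂}+r₃e^{iθ₃}=r₁+r₄e^{iθ₄} gives r₂ω₂e^{iθ₂}+r₃ω₃e^{iθ₃}=r₄ω₄e^{iθ₄}.
Eliminating the other unknown: ω₄ = r₂ω₂ sin(θ₂−θ₃) / [r₄ sin(θ₄−θ₃)].
Numerator sine = +0.86163; denominator sine = +0.81513.
Result = 0.1431·0.8·(+0.86163) / (0.3553·(+0.81513)) = +0.34059 rad/s; magnitude 0.34059 rad/s.

0.341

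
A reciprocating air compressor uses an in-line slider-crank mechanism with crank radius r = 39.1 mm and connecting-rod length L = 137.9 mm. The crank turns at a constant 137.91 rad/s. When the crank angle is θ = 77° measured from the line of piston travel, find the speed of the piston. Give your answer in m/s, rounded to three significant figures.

ω = 137.9 rad/s
For an in-line slider-crank, x = r cosθ + √(L² − r² sin²θ), so v = −rω sinθ·[1 + r cosθ/√(L² − r² sin²θ)].
With r = 0.0391 m, L = 0.1379 m, θ = 77°: √(L² − r² sin²θ) = 0.13253 m.
v = −0.0391·137.9·0.97437·[1 + 0.0391·0.22495/0.13253] = -5.6028 m/s.
|v| = 5.6028 m/s.

5.60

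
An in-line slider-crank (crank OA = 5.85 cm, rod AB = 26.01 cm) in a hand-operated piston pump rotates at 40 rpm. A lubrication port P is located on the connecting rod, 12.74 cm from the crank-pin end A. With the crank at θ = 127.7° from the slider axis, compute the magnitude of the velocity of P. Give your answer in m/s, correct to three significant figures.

0.196

ω = 4.189 rad/s.  Crank-pin speed |V_A| = rω = 0.24504 m/s, perpendicular to OA.
Rod angle: sinφ = −(r/L) sinθ ⇒ φ = -10.251°; ω_rod = −rω cosθ/√(L²−r²sin²θ) = +0.58547 rad/s.
V_P = V_A + ω_rod × AP, with AP = 0.1274 m along the rod.
Components: V_Px = −rω sinθ − a·ω_rod·sinφ = -0.18061 m/s;  V_Py = rω cosθ + a·ω_rod·cosφ = -0.076452 m/s.
|V_P| = √(V_Px² + V_Py²) = 0.19613 m/s.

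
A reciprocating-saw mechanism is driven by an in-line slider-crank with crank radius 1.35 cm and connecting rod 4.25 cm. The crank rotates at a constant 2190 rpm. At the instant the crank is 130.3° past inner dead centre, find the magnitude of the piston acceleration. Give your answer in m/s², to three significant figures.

491

ω = 2π·2190/60 = 229.3 rad/s
x(θ) = r cosθ + √(L² − r² sin²θ); with ω constant, a = ω²·d²x/dθ².
d²x/dθ² = −r cosθ − r²(cos2θ)/√u − r⁴ sin²2θ/(4u^{3/2}),  u = L² − r² sin²θ = 0.00170024 m².
Substituting r = 0.0135 m, L = 0.0425 m, θ = 130.3°: d²x/dθ² = +0.0093383 m.
a = ω²·d²x/dθ² = (229.3)²·(+0.0093383) = +491.15 m/s²;  |a| = 491.15 m/s².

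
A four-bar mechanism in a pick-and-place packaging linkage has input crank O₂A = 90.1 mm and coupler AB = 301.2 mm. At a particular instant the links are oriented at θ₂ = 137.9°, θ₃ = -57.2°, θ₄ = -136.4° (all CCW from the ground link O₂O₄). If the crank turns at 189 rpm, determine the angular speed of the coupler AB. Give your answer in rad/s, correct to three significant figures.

6.01

ω₂ = 19.79 rad/s (from 189 rpm).
Differentiating the loop-closure r₂e^{iθ₂}+r₃e^{iθ₃}=r₁+r₄e^{iθ₄} gives r₂ω₂e^{iθ₂}+r₃ω₃e^{iθ₃}=r₄ω₄e^{iθ₄}.
Eliminating the other unknown: ω₃ = r₂ω₂ sin(θ₄−θ₂) / [r₃ sin(θ₃−θ₄)].
Numerator sine = +0.99719; denominator sine = +0.98229.
Result = 0.0901·19.79·(+0.99719) / (0.3012·(+0.98229)) = +6.0103 rad/s; magnitude 6.0103 rad/s.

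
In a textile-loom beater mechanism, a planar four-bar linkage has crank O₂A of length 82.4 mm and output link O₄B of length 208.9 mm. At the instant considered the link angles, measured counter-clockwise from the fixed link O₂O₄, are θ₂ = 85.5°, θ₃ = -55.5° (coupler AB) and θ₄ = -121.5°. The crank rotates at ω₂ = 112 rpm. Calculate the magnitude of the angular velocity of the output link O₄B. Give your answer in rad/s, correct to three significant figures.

3.19

ω₂ = 11.73 rad/s (from 112 rpm).
Differentiating the loop-closure r₂e^{iθ₂}+r₃e^{iθ₃}=r₁+r₄e^{iθ₄} gives r₂ω₂e^{iθ₂}+r₃ω₃e^{iθ₃}=r₄ω₄e^{iθ₄}.
Eliminating the other unknown: ω₄ = r₂ω₂ sin(θ₂−θ₃) / [r₄ sin(θ₄−θ₃)].
Numerator sine = +0.62932; denominator sine = -0.91355.
Result = 0.0824·11.73·(+0.62932) / (0.2089·(-0.91355)) = -3.187 rad/s; magnitude 3.187 rad/s.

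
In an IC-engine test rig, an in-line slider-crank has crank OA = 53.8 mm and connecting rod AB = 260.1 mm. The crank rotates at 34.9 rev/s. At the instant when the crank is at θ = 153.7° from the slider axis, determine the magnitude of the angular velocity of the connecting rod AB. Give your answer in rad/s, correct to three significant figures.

ω = 219.3 rad/s (converted from 34.9 rev/s).
The rod makes angle φ with the slider axis where L sinφ = r sinθ; differentiating, L cosφ·φ̇ = r ω cosθ.
L cosφ = √(L² − r² sin²θ) = 0.25901 m.
|ω_rod| = r ω |cosθ| / √(L² − r² sin²θ) = 0.0538·219.3·0.89649/0.25901 = 40.834 rad/s.

40.8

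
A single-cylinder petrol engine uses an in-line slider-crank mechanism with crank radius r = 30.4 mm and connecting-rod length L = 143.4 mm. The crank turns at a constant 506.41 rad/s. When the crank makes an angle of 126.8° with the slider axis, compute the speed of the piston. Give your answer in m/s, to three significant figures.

10.7

ω = 506.4 rad/s
For an in-line slider-crank, x = r cosθ + √(L² − r² sin²θ), so v = −rω sinθ·[1 + r cosθ/√(L² − r² sin²θ)].
With r = 0.0304 m, L = 0.1434 m, θ = 126.8°: √(L² − r² sin²θ) = 0.14132 m.
v = −0.0304·506.4·0.80073·[1 + 0.0304·-0.59902/0.14132] = -10.739 m/s.
|v| = 10.739 m/s.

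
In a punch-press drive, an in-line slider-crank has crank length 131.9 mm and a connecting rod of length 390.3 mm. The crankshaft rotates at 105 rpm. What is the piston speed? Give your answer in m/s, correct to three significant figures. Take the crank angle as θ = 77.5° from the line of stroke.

1.53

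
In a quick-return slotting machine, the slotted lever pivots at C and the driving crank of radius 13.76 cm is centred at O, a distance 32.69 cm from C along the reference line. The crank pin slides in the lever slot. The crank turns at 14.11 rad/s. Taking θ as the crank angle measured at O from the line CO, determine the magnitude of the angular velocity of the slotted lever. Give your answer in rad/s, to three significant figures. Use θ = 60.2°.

3.42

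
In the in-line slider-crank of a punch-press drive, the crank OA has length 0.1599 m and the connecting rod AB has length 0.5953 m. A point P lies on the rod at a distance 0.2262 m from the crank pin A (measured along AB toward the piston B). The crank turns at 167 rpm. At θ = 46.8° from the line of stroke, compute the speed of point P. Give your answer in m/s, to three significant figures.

ω = 17.49 rad/s.  Crank-pin speed |V_A| = rω = 2.7964 m/s, perpendicular to OA.
Rod angle: sinφ = −(r/L) sinθ ⇒ φ = -11.292°; ω_rod = −rω cosθ/√(L²−r²sin²θ) = -3.2791 rad/s.
V_P = V_A + ω_rod × AP, with AP = 0.2262 m along the rod.
Components: V_Px = −rω sinθ − a·ω_rod·sinφ = -2.1837 m/s;  V_Py = rω cosθ + a·ω_rod·cosφ = +1.1869 m/s.
|V_P| = √(V_Px² + V_Py²) = 2.4854 m/s.

2.49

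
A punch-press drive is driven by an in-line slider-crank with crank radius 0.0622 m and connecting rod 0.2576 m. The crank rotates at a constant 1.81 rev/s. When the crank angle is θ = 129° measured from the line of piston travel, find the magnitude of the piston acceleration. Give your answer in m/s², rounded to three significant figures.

5.45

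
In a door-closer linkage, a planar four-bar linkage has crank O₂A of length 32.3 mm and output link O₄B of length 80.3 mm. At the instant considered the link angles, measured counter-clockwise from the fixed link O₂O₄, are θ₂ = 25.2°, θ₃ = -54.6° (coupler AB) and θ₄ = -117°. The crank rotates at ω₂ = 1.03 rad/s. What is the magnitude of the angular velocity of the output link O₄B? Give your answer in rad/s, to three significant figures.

0.460

ω₂ = 1.03 rad/s
Differentiating the loop-closure r₂e^{iθ₂}+r₃e^{iθ₃}=r₁+r₄e^{iθ₄} gives r₂ω₂e^{iθ₂}+r₃ω₃e^{iθ₃}=r₄ω₄e^{iθ₄}.
Eliminating the other unknown: ω₄ = r₂ω₂ sin(θ₂−θ₃) / [r₄ sin(θ₄−θ₃)].
Numerator sine = +0.98420; denominator sine = -0.88620.
Result = 0.0323·1.03·(+0.98420) / (0.0803·(-0.88620)) = -0.46012 rad/s; magnitude 0.46012 rad/s.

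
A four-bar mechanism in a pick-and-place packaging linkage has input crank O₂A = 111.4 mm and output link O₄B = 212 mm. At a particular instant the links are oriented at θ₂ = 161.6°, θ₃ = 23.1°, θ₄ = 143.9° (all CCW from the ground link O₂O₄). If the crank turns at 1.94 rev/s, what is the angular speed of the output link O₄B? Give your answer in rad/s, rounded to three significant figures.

4.94

ω₂ = 12.19 rad/s (from 1.94 rev/s).
Differentiating the loop-closure r₂e^{iθ₂}+r₃e^{iθ₃}=r₁+r₄e^{iθ₄} gives r₂ω₂e^{iθ₂}+r₃ω₃e^{iθ₃}=r₄ω₄e^{iθ₄}.
Eliminating the other unknown: ω₄ = r₂ω₂ sin(θ₂−θ₃) / [r₄ sin(θ₄−θ₃)].
Numerator sine = +0.66262; denominator sine = +0.85896.
Result = 0.1114·12.19·(+0.66262) / (0.212·(+0.85896)) = +4.9411 rad/s; magnitude 4.9411 rad/s.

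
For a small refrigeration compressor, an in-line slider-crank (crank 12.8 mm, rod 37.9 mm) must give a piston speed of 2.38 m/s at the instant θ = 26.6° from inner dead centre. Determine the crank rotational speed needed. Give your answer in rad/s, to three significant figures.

318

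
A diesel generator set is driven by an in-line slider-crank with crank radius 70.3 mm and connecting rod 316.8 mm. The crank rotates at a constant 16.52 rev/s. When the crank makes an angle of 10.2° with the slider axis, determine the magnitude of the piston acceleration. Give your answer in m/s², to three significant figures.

ω = 2π·16.5 = 103.8 rad/s
x(θ) = r cosθ + √(L² − r² sin²θ); with ω constant, a = ω²·d²x/dθ².
d²x/dθ² = −r cosθ − r²(cos2θ)/√u − r⁴ sin²2θ/(4u^{3/2}),  u = L² − r² sin²θ = 0.100207 m².
Substituting r = 0.0703 m, L = 0.3168 m, θ = 10.2°: d²x/dθ² = -0.083845 m.
a = ω²·d²x/dθ² = (103.8)²·(-0.083845) = -903.35 m/s²;  |a| = 903.35 m/s².

903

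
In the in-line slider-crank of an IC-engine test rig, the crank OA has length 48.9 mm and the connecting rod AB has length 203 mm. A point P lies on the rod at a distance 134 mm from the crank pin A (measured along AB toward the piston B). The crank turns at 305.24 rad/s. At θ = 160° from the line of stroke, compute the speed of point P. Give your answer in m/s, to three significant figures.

6.45

ω = 305.2 rad/s.  Crank-pin speed |V_A| = rω = 14.926 m/s, perpendicular to OA.
Rod angle: sinφ = −(r/L) sinθ ⇒ φ = -4.726°; ω_rod = −rω cosθ/√(L²−r²sin²θ) = +69.33 rad/s.
V_P = V_A + ω_rod × AP, with AP = 0.134 m along the rod.
Components: V_Px = −rω sinθ − a·ω_rod·sinφ = -4.3397 m/s;  V_Py = rω cosθ + a·ω_rod·cosφ = -4.7675 m/s.
|V_P| = √(V_Px² + V_Py²) = 6.4468 m/s.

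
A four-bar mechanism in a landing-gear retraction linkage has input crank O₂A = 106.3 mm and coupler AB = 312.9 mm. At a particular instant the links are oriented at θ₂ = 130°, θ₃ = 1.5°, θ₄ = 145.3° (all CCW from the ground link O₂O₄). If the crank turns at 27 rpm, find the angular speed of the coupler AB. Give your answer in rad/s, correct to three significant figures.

ω₂ = 2.827 rad/s (from 27 rpm).
Differentiating the loop-closure r₂e^{iθ₂}+r₃e^{iθ₃}=r₁+r₄e^{iθ₄} gives r₂ω₂e^{iθ₂}+r₃ω₃e^{iθ₃}=r₄ω₄e^{iθ₄}.
Eliminating the other unknown: ω₃ = r₂ω₂ sin(θ₄−θ₂) / [r₃ sin(θ₃−θ₄)].
Numerator sine = +0.26387; denominator sine = -0.59061.
Result = 0.1063·2.827·(+0.26387) / (0.3129·(-0.59061)) = -0.42916 rad/s; magnitude 0.42916 rad/s.

0.429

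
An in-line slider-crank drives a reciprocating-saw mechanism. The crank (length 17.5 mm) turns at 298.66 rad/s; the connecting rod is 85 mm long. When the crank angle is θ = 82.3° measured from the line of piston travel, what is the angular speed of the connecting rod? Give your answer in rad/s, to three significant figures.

8.42

ω = 298.7 rad/s
The rod makes angle φ with the slider axis where L sinφ = r sinθ; differentiating, L cosφ·φ̇ = r ω cosθ.
L cosφ = √(L² − r² sin²θ) = 0.083212 m.
|ω_rod| = r ω |cosθ| / √(L² − r² sin²θ) = 0.0175·298.7·0.13399/0.083212 = 8.4157 rad/s.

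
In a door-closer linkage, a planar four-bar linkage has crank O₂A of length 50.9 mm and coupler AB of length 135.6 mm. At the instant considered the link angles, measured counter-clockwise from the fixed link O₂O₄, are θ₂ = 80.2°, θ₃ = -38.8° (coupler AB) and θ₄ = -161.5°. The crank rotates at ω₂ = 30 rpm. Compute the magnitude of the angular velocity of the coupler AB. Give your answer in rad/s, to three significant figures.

ω₂ = 3.142 rad/s (from 30 rpm).
Differentiating the loop-closure r₂e^{iθ₂}+r₃e^{iθ₃}=r₁+r₄e^{iθ₄} gives r₂ω₂e^{iθ₂}+r₃ω₃e^{iθ₃}=r₄ω₄e^{iθ₄}.
Eliminating the other unknown: ω₃ = r₂ω₂ sin(θ₄−θ₂) / [r₃ sin(θ₃−θ₄)].
Numerator sine = +0.88048; denominator sine = +0.84151.
Result = 0.0509·3.142·(+0.88048) / (0.1356·(+0.84151)) = +1.2339 rad/s; magnitude 1.2339 rad/s.

1.23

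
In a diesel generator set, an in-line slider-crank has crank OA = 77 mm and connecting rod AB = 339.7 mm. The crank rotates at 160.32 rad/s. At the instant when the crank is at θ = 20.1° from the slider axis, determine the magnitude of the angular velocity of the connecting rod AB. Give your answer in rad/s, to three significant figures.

34.2

ω = 160.3 rad/s
The rod makes angle φ with the slider axis where L sinφ = r sinθ; differentiating, L cosφ·φ̇ = r ω cosθ.
L cosφ = √(L² − r² sin²θ) = 0.33867 m.
|ω_rod| = r ω |cosθ| / √(L² − r² sin²θ) = 0.077·160.3·0.93909/0.33867 = 34.231 rad/s.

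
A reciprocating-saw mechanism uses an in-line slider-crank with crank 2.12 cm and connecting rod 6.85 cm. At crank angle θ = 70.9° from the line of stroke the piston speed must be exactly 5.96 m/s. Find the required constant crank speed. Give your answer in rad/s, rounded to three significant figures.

269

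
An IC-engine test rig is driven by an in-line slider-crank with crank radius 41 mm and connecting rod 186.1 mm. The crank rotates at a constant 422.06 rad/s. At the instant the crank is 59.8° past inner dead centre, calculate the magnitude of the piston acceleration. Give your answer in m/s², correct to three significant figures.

ω = 422.1 rad/s
x(θ) = r cosθ + √(L² − r² sin²θ); with ω constant, a = ω²·d²x/dθ².
d²x/dθ² = −r cosθ − r²(cos2θ)/√u − r⁴ sin²2θ/(4u^{3/2}),  u = L² − r² sin²θ = 0.0333776 m².
Substituting r = 0.041 m, L = 0.1861 m, θ = 59.8°: d²x/dθ² = -0.016167 m.
a = ω²·d²x/dθ² = (422.1)²·(-0.016167) = -2879.8 m/s²;  |a| = 2879.8 m/s².

2880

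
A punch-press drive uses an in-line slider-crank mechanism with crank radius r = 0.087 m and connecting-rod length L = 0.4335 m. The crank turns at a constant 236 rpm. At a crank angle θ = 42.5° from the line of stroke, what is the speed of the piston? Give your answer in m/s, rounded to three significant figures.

ω = 2π·236/60 = 24.71 rad/s
For an in-line slider-crank, x = r cosθ + √(L² − r² sin²θ), so v = −rω sinθ·[1 + r cosθ/√(L² − r² sin²θ)].
With r = 0.087 m, L = 0.4335 m, θ = 42.5°: √(L² − r² sin²θ) = 0.4295 m.
v = −0.087·24.71·0.67559·[1 + 0.087·0.73728/0.4295] = -1.6695 m/s.
|v| = 1.6695 m/s.

1.67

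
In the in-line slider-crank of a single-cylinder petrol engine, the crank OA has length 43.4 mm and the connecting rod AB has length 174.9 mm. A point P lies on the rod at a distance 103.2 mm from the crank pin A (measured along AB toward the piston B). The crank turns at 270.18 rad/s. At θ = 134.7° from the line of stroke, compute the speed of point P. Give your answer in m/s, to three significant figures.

ω = 270.2 rad/s.  Crank-pin speed |V_A| = rω = 11.726 m/s, perpendicular to OA.
Rod angle: sinφ = −(r/L) sinθ ⇒ φ = -10.159°; ω_rod = −rω cosθ/√(L²−r²sin²θ) = +47.909 rad/s.
V_P = V_A + ω_rod × AP, with AP = 0.1032 m along the rod.
Components: V_Px = −rω sinθ − a·ω_rod·sinφ = -7.4627 m/s;  V_Py = rω cosθ + a·ω_rod·cosφ = -3.3812 m/s.
|V_P| = √(V_Px² + V_Py²) = 8.1929 m/s.

8.19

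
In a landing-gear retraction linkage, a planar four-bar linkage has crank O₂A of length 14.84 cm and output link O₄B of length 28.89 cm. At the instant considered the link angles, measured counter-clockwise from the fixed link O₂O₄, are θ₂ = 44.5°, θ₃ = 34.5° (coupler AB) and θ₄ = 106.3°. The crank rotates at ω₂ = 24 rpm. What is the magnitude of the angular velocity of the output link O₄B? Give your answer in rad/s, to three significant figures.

0.236

ω₂ = 2.513 rad/s (from 24 rpm).
Differentiating the loop-closure r₂e^{iθ₂}+r₃e^{iθ₃}=r₁+r₄e^{iθ₄} gives r₂ω₂e^{iθ₂}+r₃ω₃e^{iθ₃}=r₄ω₄e^{iθ₄}.
Eliminating the other unknown: ω₄ = r₂ω₂ sin(θ₂−θ₃) / [r₄ sin(θ₄−θ₃)].
Numerator sine = +0.17365; denominator sine = +0.94997.
Result = 0.1484·2.513·(+0.17365) / (0.2889·(+0.94997)) = +0.23599 rad/s; magnitude 0.23599 rad/s.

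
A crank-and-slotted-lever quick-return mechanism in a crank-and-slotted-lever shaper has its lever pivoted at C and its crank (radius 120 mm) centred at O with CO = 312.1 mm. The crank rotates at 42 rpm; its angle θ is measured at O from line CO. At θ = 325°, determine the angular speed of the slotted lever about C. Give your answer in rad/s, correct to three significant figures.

ω = 4.398 rad/s (from 42 rpm).
Crank pin A relative to C: A = (d + r cosθ, r sinθ); lever angle φ = atan2(r sinθ, d + r cosθ).
Differentiating tanφ: φ̇ = rω(d cosθ + r)/(d² + r² + 2dr cosθ).
d² + r² + 2dr cosθ = |CA|² = 0.173164 m²;  d cosθ + r = +0.37566 m.
|ω_lever| = |0.12·4.398·+0.37566| / 0.173164 = 1.145 rad/s.

1.14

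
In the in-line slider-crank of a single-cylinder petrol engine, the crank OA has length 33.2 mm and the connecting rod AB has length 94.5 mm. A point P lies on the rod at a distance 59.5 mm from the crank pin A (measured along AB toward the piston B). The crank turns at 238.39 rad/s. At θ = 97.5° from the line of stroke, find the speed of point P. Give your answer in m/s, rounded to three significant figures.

7.61

ω = 238.4 rad/s.  Crank-pin speed |V_A| = rω = 7.9145 m/s, perpendicular to OA.
Rod angle: sinφ = −(r/L) sinθ ⇒ φ = -20.384°; ω_rod = −rω cosθ/√(L²−r²sin²θ) = +11.662 rad/s.
V_P = V_A + ω_rod × AP, with AP = 0.0595 m along the rod.
Components: V_Px = −rω sinθ − a·ω_rod·sinφ = -7.6051 m/s;  V_Py = rω cosθ + a·ω_rod·cosφ = -0.38261 m/s.
|V_P| = √(V_Px² + V_Py²) = 7.6148 m/s.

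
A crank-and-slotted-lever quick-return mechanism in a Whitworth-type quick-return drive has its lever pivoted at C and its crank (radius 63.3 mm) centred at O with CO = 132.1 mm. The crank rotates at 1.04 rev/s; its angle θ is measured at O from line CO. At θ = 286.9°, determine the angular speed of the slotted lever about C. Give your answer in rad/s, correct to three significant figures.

ω = 6.535 rad/s (from 1.04 rev/s).
Crank pin A relative to C: A = (d + r cosθ, r sinθ); lever angle φ = atan2(r sinθ, d + r cosθ).
Differentiating tanφ: φ̇ = rω(d cosθ + r)/(d² + r² + 2dr cosθ).
d² + r² + 2dr cosθ = |CA|² = 0.026319 m²;  d cosθ + r = +0.1017 m.
|ω_lever| = |0.0633·6.535·+0.1017| / 0.026319 = 1.5984 rad/s.

1.60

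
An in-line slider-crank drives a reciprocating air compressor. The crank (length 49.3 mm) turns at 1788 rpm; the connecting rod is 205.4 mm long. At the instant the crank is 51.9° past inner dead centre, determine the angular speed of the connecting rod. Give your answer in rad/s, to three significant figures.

28.2

ω = 187.2 rad/s (converted from 1788 rpm).
The rod makes angle φ with the slider axis where L sinφ = r sinθ; differentiating, L cosφ·φ̇ = r ω cosθ.
L cosφ = √(L² − r² sin²θ) = 0.2017 m.
|ω_rod| = r ω |cosθ| / √(L² − r² sin²θ) = 0.0493·187.2·0.61704/0.2017 = 28.238 rad/s.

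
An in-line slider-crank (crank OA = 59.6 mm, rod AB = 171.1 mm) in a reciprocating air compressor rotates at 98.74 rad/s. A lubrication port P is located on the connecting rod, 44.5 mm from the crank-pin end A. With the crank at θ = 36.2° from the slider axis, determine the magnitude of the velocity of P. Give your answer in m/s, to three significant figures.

ω = 98.74 rad/s.  Crank-pin speed |V_A| = rω = 5.8849 m/s, perpendicular to OA.
Rod angle: sinφ = −(r/L) sinθ ⇒ φ = -11.872°; ω_rod = −rω cosθ/√(L²−r²sin²θ) = -28.362 rad/s.
V_P = V_A + ω_rod × AP, with AP = 0.0445 m along the rod.
Components: V_Px = −rω sinθ − a·ω_rod·sinφ = -3.7353 m/s;  V_Py = rω cosθ + a·ω_rod·cosφ = +3.5138 m/s.
|V_P| = √(V_Px² + V_Py²) = 5.1283 m/s.

5.13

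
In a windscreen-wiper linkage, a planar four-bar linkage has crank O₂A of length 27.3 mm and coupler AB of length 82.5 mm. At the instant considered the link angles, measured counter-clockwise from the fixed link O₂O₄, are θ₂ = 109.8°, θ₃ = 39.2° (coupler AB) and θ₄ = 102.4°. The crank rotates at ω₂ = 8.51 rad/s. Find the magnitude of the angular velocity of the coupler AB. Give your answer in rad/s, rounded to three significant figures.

0.406

ω₂ = 8.51 rad/s
Differentiating the loop-closure r₂e^{iθ₂}+r₃e^{iθ₃}=r₁+r₄e^{iθ₄} gives r₂ω₂e^{iθ₂}+r₃ω₃e^{iθ₃}=r₄ω₄e^{iθ₄}.
Eliminating the other unknown: ω₃ = r₂ω₂ sin(θ₄−θ₂) / [r₃ sin(θ₃−θ₄)].
Numerator sine = -0.12880; denominator sine = -0.89259.
Result = 0.0273·8.51·(-0.12880) / (0.0825·(-0.89259)) = +0.40634 rad/s; magnitude 0.40634 rad/s.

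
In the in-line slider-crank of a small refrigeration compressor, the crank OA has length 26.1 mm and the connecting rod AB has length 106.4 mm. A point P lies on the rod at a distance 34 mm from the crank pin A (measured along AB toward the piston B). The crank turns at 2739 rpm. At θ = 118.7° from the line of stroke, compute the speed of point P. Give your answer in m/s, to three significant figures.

6.77

ω = 286.8 rad/s.  Crank-pin speed |V_A| = rω = 7.4862 m/s, perpendicular to OA.
Rod angle: sinφ = −(r/L) sinθ ⇒ φ = -12.425°; ω_rod = −rω cosθ/√(L²−r²sin²θ) = +34.598 rad/s.
V_P = V_A + ω_rod × AP, with AP = 0.034 m along the rod.
Components: V_Px = −rω sinθ − a·ω_rod·sinφ = -6.3134 m/s;  V_Py = rω cosθ + a·ω_rod·cosφ = -2.4463 m/s.
|V_P| = √(V_Px² + V_Py²) = 6.7707 m/s.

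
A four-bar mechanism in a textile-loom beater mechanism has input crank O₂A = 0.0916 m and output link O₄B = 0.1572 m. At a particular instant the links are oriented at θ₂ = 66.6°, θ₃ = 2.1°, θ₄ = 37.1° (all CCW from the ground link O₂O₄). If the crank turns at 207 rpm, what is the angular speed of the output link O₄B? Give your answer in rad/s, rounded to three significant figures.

19.9

ω₂ = 21.68 rad/s (from 207 rpm).
Differentiating the loop-closure r₂e^{iθ₂}+r₃e^{iθ₃}=r₁+r₄e^{iθ₄} gives r₂ω₂e^{iθ₂}+r₃ω₃e^{iθ₃}=r₄ω₄e^{iθ₄}.
Eliminating the other unknown: ω₄ = r₂ω₂ sin(θ₂−θ₃) / [r₄ sin(θ₄−θ₃)].
Numerator sine = +0.90259; denominator sine = +0.57358.
Result = 0.0916·21.68·(+0.90259) / (0.1572·(+0.57358)) = +19.876 rad/s; magnitude 19.876 rad/s.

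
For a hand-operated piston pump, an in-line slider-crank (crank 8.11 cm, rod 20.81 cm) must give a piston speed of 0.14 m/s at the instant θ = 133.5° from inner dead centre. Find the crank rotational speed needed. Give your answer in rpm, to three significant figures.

31.5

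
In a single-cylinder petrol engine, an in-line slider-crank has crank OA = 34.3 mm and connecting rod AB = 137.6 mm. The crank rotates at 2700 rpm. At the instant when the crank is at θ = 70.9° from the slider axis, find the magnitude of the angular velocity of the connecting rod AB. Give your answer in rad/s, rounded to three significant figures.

23.7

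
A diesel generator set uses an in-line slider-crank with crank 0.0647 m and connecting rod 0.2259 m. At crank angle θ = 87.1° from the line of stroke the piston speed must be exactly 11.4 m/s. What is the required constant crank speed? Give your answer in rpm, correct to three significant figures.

1660

For an in-line slider-crank, |v_piston| = rω|sinθ|·[1 + r cosθ/√(L² − r² sin²θ)].
With r = 0.0647 m, L = 0.2259 m, θ = 87.1°: the bracketed kinematic factor |dx/dθ| = 0.065594 m.
ω = v/|dx/dθ| = 11.4/0.065594 = 173.8 rad/s.
N = 60ω/(2π) = 1659.6 rpm.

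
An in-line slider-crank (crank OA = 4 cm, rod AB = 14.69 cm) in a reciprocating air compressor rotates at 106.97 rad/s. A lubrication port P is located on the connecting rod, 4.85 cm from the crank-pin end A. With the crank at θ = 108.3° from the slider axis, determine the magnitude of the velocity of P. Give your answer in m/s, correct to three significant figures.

4.05

ω = 107 rad/s.  Crank-pin speed |V_A| = rω = 4.2788 m/s, perpendicular to OA.
Rod angle: sinφ = −(r/L) sinθ ⇒ φ = -14.982°; ω_rod = −rω cosθ/√(L²−r²sin²θ) = +9.4676 rad/s.
V_P = V_A + ω_rod × AP, with AP = 0.0485 m along the rod.
Components: V_Px = −rω sinθ − a·ω_rod·sinφ = -3.9437 m/s;  V_Py = rω cosθ + a·ω_rod·cosφ = -0.89994 m/s.
|V_P| = √(V_Px² + V_Py²) = 4.0451 m/s.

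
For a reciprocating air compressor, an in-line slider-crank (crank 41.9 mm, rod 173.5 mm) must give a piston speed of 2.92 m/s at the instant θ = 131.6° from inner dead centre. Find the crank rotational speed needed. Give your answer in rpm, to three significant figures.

For an in-line slider-crank, |v_piston| = rω|sinθ|·[1 + r cosθ/√(L² − r² sin²θ)].
With r = 0.0419 m, L = 0.1735 m, θ = 131.6°: the bracketed kinematic factor |dx/dθ| = 0.026225 m.
ω = v/|dx/dθ| = 2.92/0.026225 = 111.34 rad/s.
N = 60ω/(2π) = 1063.3 rpm.

1060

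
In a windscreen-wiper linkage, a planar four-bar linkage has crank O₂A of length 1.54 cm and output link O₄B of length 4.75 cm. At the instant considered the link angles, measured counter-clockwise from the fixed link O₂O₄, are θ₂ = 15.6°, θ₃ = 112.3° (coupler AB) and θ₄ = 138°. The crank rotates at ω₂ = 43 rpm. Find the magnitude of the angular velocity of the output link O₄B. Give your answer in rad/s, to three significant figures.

3.34

ω₂ = 4.503 rad/s (from 43 rpm).
Differentiating the loop-closure r₂e^{iθ₂}+r₃e^{iθ₃}=r₁+r₄e^{iθ₄} gives r₂ω₂e^{iθ₂}+r₃ω₃e^{iθ₃}=r₄ω₄e^{iθ₄}.
Eliminating the other unknown: ω₄ = r₂ω₂ sin(θ₂−θ₃) / [r₄ sin(θ₄−θ₃)].
Numerator sine = -0.99317; denominator sine = +0.43366.
Result = 0.0154·4.503·(-0.99317) / (0.0475·(+0.43366)) = -3.3435 rad/s; magnitude 3.3435 rad/s.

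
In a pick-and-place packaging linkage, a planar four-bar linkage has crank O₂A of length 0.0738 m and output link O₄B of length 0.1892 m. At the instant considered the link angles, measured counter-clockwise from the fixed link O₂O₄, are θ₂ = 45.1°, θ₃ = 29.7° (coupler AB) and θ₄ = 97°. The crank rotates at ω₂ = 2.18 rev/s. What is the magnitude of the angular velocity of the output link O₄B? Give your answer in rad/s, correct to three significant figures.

1.54

ω₂ = 13.7 rad/s (from 2.18 rev/s).
Differentiating the loop-closure r₂e^{iθ₂}+r₃e^{iθ₃}=r₁+r₄e^{iθ₄} gives r₂ω₂e^{iθ₂}+r₃ω₃e^{iθ₃}=r₄ω₄e^{iθ₄}.
Eliminating the other unknown: ω₄ = r₂ω₂ sin(θ₂−θ₃) / [r₄ sin(θ₄−θ₃)].
Numerator sine = +0.26556; denominator sine = +0.92254.
Result = 0.0738·13.7·(+0.26556) / (0.1892·(+0.92254)) = +1.538 rad/s; magnitude 1.538 rad/s.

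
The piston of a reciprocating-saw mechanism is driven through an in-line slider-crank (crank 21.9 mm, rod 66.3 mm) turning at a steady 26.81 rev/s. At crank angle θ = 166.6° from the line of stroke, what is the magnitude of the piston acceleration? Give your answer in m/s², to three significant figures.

ω = 2π·26.8 = 168.5 rad/s
x(θ) = r cosθ + √(L² − r² sin²θ); with ω constant, a = ω²·d²x/dθ².
d²x/dθ² = −r cosθ − r²(cos2θ)/√u − r⁴ sin²2θ/(4u^{3/2}),  u = L² − r² sin²θ = 0.00436993 m².
Substituting r = 0.0219 m, L = 0.0663 m, θ = 166.6°: d²x/dθ² = +0.014787 m.
a = ω²·d²x/dθ² = (168.5)²·(+0.014787) = +419.61 m/s²;  |a| = 419.61 m/s².

420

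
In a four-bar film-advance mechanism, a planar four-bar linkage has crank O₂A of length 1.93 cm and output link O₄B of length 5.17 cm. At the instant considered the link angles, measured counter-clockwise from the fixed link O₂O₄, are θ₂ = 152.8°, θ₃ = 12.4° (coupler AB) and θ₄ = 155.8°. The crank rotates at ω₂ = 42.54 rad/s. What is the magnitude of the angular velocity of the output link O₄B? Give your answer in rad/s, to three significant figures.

ω₂ = 42.54 rad/s
Differentiating the loop-closure r₂e^{iθ₂}+r₃e^{iθ₃}=r₁+r₄e^{iθ₄} gives r₂ω₂e^{iθ₂}+r₃ω₃e^{iθ₃}=r₄ω₄e^{iθ₄}.
Eliminating the other unknown: ω₄ = r₂ω₂ sin(θ₂−θ₃) / [r₄ sin(θ₄−θ₃)].
Numerator sine = +0.63742; denominator sine = +0.59622.
Result = 0.0193·42.54·(+0.63742) / (0.0517·(+0.59622)) = +16.978 rad/s; magnitude 16.978 rad/s.

17.0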